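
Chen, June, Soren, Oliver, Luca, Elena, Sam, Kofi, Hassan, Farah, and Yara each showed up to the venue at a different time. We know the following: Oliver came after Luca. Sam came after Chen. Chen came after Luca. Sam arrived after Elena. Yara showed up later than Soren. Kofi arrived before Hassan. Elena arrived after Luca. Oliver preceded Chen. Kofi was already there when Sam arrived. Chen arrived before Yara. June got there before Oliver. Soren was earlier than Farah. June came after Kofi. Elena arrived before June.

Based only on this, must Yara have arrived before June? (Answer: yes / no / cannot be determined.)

no

Tracing the constraints gives June → Oliver → Chen → Yara, so June must come before Yara.
That means Yara cannot be before June.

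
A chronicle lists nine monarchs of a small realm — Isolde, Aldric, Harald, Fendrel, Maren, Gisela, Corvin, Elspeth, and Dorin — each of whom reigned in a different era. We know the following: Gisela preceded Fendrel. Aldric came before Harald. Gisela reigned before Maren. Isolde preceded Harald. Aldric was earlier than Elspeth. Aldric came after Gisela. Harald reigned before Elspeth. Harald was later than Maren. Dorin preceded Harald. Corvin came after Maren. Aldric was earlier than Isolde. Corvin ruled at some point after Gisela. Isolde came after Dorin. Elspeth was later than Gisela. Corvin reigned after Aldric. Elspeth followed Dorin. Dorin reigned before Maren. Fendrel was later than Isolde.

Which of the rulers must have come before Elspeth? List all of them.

Directly stated before Elspeth: Aldric, Dorin, Gisela, and Harald.
Isolde reaches Elspeth via Isolde → Harald → Elspeth.
Maren reaches Elspeth via Maren → Harald → Elspeth.
No chain forces Fendrel (or any of the others) ahead of Elspeth.

Aldric, Dorin, Gisela, Harald, Isolde, Maren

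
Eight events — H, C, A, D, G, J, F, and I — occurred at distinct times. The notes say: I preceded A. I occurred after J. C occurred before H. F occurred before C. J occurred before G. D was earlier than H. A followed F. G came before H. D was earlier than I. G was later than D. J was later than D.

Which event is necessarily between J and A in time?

I

Tracing the constraints gives J → I → A, so I sits after J and before A.
No other event is forced both after J and before A.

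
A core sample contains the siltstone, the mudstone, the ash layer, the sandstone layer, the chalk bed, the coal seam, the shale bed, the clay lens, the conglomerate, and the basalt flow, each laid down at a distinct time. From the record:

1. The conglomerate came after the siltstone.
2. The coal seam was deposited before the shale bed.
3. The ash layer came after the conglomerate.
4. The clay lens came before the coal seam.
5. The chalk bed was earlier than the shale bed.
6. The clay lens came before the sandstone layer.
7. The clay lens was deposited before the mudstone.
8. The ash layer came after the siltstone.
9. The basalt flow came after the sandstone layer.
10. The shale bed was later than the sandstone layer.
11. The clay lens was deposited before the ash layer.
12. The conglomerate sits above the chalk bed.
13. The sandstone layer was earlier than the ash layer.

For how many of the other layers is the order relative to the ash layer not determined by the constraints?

Forced before the ash layer: the chalk bed, the clay lens, the conglomerate, the sandstone layer, and the siltstone.
That leaves the basalt flow, the coal seam, the mudstone, and the shale bed with no forced order relative to the ash layer — 4.

4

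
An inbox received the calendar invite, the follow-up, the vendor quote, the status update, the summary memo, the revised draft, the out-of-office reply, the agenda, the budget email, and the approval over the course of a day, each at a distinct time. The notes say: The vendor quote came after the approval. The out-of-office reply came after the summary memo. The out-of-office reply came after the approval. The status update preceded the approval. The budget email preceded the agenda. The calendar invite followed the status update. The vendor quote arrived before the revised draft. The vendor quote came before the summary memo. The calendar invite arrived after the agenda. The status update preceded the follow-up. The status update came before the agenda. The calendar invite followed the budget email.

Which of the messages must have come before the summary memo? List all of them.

Directly stated before the summary memo: the vendor quote.
The approval reaches the summary memo via the approval → the vendor quote → the summary memo.
The status update reaches the summary memo via the status update → the approval → the vendor quote → the summary memo.
No chain forces the revised draft (or any of the others) ahead of the summary memo.

the approval, the status update, the vendor quote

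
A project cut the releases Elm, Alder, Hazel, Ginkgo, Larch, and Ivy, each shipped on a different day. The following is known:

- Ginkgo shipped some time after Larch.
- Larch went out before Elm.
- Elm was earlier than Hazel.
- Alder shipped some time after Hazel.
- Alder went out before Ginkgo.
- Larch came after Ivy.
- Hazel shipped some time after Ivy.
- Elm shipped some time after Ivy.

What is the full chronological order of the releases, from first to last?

The constraints fix every adjacent pair, so only one ordering works:
Ivy → Larch → Elm → Hazel → Alder → Ginkgo.

Ivy, Larch, Elm, Hazel, Alder, Ginkgo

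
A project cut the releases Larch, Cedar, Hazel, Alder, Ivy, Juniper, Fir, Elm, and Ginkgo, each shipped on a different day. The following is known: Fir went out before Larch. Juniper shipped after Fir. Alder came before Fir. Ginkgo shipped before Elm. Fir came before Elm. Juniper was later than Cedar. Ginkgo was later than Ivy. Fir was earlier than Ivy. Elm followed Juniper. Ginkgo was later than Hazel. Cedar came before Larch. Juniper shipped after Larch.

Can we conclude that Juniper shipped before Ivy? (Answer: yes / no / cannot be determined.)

No chain of stated constraints runs from Juniper to Ivy, and none runs from Ivy to Juniper either.
So the relative order of Juniper and Ivy is not fixed by the given facts.

cannot be determined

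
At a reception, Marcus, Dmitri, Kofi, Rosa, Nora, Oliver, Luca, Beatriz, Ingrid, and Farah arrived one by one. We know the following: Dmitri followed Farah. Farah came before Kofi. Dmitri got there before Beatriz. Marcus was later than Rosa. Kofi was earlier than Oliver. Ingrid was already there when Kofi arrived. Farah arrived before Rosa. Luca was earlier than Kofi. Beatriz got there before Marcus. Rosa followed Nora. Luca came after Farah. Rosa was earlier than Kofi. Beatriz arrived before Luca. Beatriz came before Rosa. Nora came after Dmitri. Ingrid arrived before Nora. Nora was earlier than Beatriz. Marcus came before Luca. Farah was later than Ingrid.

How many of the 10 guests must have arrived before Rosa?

Directly stated before Rosa: Beatriz, Farah, and Nora.
Dmitri reaches Rosa via Dmitri → Beatriz → Rosa.
Ingrid reaches Rosa via Ingrid → Nora → Rosa.
That's Beatriz, Dmitri, Farah, Ingrid, and Nora — 5 in all.

5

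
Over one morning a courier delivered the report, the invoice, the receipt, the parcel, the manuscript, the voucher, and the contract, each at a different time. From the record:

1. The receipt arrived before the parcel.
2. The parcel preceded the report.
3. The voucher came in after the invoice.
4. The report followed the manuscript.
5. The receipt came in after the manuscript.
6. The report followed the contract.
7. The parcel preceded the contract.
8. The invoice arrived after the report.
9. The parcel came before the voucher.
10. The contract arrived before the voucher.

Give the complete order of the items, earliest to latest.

The constraints fix every adjacent pair, so only one ordering works:
the manuscript → the receipt → the parcel → the contract → the report → the invoice → the voucher.

the manuscript, the receipt, the parcel, the contract, the report, the invoice, the voucher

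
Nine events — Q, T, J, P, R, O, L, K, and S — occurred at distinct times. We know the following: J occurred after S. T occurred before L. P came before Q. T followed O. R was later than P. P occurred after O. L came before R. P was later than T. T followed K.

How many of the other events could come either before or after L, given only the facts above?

4

Forced before L: K, O, and T; forced after L: R.
That leaves J, P, Q, and S with no forced order relative to L — 4.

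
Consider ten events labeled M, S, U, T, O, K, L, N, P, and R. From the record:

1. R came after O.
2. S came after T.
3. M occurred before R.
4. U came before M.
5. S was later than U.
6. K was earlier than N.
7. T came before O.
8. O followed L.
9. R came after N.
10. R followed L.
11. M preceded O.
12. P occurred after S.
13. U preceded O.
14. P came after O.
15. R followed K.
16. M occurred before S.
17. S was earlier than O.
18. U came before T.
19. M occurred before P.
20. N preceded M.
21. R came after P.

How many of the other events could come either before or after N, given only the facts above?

3

Forced before N: K; forced after N: M, O, P, R, and S.
That leaves L, T, and U with no forced order relative to N — 3.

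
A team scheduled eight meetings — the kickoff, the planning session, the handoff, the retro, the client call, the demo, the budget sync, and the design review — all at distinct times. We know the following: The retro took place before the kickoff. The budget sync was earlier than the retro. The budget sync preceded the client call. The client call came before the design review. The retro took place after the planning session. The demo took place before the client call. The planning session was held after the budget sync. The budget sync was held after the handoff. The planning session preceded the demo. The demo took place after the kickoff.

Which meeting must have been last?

the design review

Every other meeting has a chain of constraints placing it before the design review, so the design review is last.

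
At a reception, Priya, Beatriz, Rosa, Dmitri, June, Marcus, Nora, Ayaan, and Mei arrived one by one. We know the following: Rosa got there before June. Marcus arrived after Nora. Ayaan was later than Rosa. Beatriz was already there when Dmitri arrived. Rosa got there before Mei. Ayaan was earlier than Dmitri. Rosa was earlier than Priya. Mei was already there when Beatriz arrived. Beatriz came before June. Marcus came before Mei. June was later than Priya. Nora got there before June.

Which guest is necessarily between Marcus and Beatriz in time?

Tracing the constraints gives Marcus → Mei → Beatriz, so Mei sits after Marcus and before Beatriz.
No other guest is forced both after Marcus and before Beatriz.

Mei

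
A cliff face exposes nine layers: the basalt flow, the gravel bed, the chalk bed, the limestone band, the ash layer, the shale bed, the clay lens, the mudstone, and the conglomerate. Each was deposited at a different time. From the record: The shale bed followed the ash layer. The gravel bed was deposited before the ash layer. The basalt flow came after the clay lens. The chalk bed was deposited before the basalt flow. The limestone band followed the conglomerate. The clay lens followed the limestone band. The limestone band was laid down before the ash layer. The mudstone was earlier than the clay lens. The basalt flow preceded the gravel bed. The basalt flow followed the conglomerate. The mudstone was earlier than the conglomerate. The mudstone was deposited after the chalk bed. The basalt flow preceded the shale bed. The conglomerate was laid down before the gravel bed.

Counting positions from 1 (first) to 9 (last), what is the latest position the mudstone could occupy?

The mudstone must come before the ash layer, the basalt flow, the clay lens, the conglomerate, the gravel bed, the limestone band, and the shale bed — 7 layers forced after it.
Everything else can be placed before the mudstone in some valid order, so the mudstone can sit as late as position 9 − 7 = 2.

2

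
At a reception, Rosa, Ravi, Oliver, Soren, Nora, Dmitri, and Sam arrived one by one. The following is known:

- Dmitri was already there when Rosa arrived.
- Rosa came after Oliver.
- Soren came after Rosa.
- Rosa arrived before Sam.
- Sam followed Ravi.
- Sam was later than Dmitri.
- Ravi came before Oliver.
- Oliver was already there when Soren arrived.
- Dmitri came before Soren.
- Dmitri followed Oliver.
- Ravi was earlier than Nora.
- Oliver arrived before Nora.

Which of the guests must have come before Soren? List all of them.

Directly stated before Soren: Dmitri, Oliver, and Rosa.
Ravi reaches Soren via Ravi → Oliver → Soren.
No chain forces Nora (or any of the others) ahead of Soren.

Dmitri, Oliver, Ravi, Rosa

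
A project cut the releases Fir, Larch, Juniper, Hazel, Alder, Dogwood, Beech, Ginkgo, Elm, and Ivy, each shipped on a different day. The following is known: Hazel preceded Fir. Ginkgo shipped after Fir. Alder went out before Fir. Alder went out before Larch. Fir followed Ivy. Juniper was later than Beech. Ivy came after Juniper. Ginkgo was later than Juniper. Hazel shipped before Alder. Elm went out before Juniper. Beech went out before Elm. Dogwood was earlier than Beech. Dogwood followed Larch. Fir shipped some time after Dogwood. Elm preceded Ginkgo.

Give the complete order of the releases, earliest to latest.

Hazel, Alder, Larch, Dogwood, Beech, Elm, Juniper, Ivy, Fir, Ginkgo

The constraints fix every adjacent pair, so only one ordering works:
Hazel → Alder → Larch → Dogwood → Beech → Elm → Juniper → Ivy → Fir → Ginkgo.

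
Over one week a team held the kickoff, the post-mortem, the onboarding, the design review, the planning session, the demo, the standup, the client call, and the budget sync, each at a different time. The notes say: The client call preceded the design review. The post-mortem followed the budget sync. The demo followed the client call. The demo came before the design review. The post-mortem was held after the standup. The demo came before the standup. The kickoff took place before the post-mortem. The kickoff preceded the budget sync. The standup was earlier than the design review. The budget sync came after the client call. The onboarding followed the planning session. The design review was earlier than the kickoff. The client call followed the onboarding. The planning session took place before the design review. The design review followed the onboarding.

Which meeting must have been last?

Every other meeting has a chain of constraints placing it before the post-mortem, so the post-mortem is last.

the post-mortem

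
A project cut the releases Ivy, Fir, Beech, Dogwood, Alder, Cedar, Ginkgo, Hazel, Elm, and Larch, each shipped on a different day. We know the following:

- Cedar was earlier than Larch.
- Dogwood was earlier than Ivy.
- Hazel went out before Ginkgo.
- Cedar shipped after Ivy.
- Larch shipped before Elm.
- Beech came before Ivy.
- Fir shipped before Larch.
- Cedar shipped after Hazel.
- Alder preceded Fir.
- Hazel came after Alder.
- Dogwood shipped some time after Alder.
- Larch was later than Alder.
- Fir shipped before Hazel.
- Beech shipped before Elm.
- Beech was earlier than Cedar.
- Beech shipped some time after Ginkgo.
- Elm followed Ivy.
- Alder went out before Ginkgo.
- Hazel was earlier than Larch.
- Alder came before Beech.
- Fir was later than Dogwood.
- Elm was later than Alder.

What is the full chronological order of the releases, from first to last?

Alder, Dogwood, Fir, Hazel, Ginkgo, Beech, Ivy, Cedar, Larch, Elm

The constraints fix every adjacent pair, so only one ordering works:
Alder → Dogwood → Fir → Hazel → Ginkgo → Beech → Ivy → Cedar → Larch → Elm.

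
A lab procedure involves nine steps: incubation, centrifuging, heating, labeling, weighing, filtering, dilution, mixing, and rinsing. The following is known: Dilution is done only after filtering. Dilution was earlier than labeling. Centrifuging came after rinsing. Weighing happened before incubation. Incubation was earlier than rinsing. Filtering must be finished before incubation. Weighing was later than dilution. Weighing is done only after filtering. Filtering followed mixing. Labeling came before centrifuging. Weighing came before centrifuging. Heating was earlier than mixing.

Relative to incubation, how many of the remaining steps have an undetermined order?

Forced before incubation: dilution, filtering, heating, mixing, and weighing; forced after incubation: centrifuging and rinsing.
That leaves labeling with no forced order relative to incubation — 1.

1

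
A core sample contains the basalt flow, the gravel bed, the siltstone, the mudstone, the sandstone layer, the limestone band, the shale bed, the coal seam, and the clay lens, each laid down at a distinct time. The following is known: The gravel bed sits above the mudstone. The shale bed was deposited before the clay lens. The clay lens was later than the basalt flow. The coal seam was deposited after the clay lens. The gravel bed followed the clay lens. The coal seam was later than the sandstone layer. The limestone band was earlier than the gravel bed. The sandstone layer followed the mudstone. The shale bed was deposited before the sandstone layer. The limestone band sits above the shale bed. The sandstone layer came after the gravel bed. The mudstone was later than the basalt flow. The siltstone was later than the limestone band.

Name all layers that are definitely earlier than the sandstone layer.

the basalt flow, the clay lens, the gravel bed, the limestone band, the mudstone, the shale bed

Directly stated before the sandstone layer: the gravel bed, the mudstone, and the shale bed.
The basalt flow reaches the sandstone layer via the basalt flow → the mudstone → the sandstone layer.
The clay lens reaches the sandstone layer via the clay lens → the gravel bed → the sandstone layer.
The limestone band reaches the sandstone layer via the limestone band → the gravel bed → the sandstone layer.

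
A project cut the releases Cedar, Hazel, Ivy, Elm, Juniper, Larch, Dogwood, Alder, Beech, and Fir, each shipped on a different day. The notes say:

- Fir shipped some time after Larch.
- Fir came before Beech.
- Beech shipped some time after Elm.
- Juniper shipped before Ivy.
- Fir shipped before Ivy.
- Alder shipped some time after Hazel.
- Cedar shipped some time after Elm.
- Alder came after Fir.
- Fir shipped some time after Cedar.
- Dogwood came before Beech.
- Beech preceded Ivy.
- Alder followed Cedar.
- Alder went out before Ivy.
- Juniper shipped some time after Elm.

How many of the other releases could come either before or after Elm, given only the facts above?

Forced after Elm: Alder, Beech, Cedar, Fir, Ivy, and Juniper.
That leaves Dogwood, Hazel, and Larch with no forced order relative to Elm — 3.

3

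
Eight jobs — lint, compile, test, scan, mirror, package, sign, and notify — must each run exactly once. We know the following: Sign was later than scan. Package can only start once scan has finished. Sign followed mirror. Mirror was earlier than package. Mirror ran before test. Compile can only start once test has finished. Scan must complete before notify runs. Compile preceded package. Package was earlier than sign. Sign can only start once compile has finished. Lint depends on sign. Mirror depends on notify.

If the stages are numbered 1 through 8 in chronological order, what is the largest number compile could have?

Compile must come before lint, package, and sign — 3 stages forced after it.
Everything else can be placed before compile in some valid order, so compile can sit as late as position 8 − 3 = 5.

5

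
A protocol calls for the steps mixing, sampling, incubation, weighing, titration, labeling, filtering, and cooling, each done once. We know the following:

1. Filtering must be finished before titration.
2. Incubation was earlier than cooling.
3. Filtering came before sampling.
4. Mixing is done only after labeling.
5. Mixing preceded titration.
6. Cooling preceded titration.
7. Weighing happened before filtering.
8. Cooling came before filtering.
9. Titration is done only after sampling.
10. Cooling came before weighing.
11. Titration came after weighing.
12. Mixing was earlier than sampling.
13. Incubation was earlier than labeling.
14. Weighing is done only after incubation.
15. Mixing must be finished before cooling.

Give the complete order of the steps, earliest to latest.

incubation, labeling, mixing, cooling, weighing, filtering, sampling, titration

The constraints fix every adjacent pair, so only one ordering works:
incubation → labeling → mixing → cooling → weighing → filtering → sampling → titration.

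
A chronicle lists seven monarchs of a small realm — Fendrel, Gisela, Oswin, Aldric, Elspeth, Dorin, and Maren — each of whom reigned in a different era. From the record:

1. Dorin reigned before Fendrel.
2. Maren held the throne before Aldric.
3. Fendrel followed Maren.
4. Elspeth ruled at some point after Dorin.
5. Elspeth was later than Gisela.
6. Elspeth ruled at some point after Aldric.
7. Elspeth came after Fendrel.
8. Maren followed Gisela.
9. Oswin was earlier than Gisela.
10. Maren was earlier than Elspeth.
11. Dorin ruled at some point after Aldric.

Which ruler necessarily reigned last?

Elspeth

Every other ruler has a chain of constraints placing them before Elspeth, so Elspeth is last.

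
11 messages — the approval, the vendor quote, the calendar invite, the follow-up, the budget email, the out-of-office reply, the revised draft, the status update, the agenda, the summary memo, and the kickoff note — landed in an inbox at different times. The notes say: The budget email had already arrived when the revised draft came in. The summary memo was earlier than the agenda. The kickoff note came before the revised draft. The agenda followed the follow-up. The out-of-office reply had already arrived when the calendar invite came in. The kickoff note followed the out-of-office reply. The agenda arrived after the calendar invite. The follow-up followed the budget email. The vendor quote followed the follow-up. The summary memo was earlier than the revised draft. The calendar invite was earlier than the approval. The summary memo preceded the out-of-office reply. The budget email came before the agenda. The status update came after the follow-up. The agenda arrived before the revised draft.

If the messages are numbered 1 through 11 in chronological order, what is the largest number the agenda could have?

The agenda must come before the revised draft — 1 message forced after it.
Everything else can be placed before the agenda in some valid order, so the agenda can sit as late as position 11 − 1 = 10.

10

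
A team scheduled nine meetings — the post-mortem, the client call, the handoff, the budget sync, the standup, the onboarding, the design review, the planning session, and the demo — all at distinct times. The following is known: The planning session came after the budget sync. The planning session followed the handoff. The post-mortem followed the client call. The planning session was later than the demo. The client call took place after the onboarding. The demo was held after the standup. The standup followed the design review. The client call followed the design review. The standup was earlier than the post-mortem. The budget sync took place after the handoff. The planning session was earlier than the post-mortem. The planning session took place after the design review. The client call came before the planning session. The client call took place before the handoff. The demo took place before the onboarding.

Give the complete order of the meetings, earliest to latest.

The constraints fix every adjacent pair, so only one ordering works:
the design review → the standup → the demo → the onboarding → the client call → the handoff → the budget sync → the planning session → the post-mortem.

the design review, the standup, the demo, the onboarding, the client call, the handoff, the budget sync, the planning session, the post-mortem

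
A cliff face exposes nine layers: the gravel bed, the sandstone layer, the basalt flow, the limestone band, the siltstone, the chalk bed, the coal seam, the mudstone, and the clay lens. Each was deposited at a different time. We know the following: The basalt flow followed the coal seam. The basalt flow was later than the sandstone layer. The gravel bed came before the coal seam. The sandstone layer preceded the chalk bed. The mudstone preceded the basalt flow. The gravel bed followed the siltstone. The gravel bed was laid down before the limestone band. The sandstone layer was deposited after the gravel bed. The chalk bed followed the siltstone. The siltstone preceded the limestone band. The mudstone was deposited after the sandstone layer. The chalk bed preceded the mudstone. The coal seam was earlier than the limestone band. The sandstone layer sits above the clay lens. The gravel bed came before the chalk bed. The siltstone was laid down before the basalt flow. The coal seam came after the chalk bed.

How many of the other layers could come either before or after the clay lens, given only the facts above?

Forced after the clay lens: the basalt flow, the chalk bed, the coal seam, the limestone band, the mudstone, and the sandstone layer.
That leaves the gravel bed and the siltstone with no forced order relative to the clay lens — 2.

2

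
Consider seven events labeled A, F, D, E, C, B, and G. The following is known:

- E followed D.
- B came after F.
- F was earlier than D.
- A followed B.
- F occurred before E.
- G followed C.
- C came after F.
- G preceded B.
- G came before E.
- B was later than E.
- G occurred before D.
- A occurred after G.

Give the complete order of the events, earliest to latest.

The constraints fix every adjacent pair, so only one ordering works:
F → C → G → D → E → B → A.

F, C, G, D, E, B, A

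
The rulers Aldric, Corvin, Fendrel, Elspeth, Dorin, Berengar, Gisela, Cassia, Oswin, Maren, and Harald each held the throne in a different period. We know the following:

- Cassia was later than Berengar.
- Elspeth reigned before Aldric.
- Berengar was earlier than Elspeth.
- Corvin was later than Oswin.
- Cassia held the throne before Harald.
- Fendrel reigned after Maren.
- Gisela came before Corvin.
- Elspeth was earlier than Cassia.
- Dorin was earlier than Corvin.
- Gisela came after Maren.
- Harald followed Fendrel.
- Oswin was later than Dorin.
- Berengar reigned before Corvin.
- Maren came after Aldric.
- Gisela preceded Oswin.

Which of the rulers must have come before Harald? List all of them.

Aldric, Berengar, Cassia, Elspeth, Fendrel, Maren

Directly stated before Harald: Cassia and Fendrel.
Aldric reaches Harald via Aldric → Maren → Fendrel → Harald.
Berengar reaches Harald via Berengar → Cassia → Harald.
Elspeth reaches Harald via Elspeth → Cassia → Harald.
Likewise Maren reaches Harald by chaining the stated constraints.
No chain forces Dorin (or any of the others) ahead of Harald.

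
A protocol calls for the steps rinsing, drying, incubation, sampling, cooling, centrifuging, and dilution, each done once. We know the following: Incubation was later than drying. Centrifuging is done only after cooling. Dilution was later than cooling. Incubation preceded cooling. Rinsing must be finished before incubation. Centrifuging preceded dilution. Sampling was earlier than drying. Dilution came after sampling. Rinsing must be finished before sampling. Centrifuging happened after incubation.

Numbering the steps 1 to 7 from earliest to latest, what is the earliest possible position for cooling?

Drying, incubation, rinsing, and sampling must all come before cooling — 4 forced predecessors.
Nothing else is forced ahead of cooling, so its earliest slot is position 4 + 1 = 5.

5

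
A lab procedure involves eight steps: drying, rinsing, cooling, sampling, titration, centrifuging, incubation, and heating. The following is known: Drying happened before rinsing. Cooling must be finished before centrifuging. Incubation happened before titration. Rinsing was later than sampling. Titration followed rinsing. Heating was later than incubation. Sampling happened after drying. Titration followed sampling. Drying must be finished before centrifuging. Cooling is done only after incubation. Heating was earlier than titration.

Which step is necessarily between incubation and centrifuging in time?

cooling

Tracing the constraints gives incubation → cooling → centrifuging, so cooling sits after incubation and before centrifuging.
No other step is forced both after incubation and before centrifuging.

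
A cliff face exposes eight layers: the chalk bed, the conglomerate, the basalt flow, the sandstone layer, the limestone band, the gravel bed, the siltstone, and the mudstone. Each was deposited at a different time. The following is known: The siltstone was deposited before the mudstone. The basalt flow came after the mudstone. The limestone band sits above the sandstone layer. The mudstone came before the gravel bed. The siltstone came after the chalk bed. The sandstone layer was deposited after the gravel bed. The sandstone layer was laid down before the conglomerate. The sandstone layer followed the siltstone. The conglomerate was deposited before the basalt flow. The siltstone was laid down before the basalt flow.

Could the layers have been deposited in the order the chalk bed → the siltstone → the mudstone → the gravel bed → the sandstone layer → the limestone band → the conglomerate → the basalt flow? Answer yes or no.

Check each stated constraint against the proposed order — e.g. the mudstone is ahead of the basalt flow; the siltstone is ahead of the basalt flow. Every pair is in the required order; nothing is violated.

yes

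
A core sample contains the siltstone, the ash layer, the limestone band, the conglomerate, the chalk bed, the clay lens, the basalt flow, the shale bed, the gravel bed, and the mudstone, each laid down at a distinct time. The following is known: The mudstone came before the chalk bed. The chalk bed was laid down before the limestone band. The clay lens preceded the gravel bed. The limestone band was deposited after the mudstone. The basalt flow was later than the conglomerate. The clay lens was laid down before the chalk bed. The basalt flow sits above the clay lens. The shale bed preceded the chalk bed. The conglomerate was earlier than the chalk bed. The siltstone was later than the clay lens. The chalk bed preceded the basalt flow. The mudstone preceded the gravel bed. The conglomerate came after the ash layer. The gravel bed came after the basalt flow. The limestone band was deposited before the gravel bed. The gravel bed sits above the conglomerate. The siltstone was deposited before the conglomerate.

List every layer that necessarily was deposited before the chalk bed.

the ash layer, the clay lens, the conglomerate, the mudstone, the shale bed, the siltstone

Directly stated before the chalk bed: the clay lens, the conglomerate, the mudstone, and the shale bed.
The ash layer reaches the chalk bed via the ash layer → the conglomerate → the chalk bed.
The siltstone reaches the chalk bed via the siltstone → the conglomerate → the chalk bed.
No chain forces the basalt flow (or any of the others) ahead of the chalk bed.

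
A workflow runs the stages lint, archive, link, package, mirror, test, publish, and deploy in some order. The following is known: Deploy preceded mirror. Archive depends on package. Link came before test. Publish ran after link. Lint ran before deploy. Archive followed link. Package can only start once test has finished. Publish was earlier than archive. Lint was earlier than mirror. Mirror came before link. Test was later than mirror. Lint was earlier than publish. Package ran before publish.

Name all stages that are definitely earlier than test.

Directly stated before test: link and mirror.
Deploy reaches test via deploy → mirror → test.
Lint reaches test via lint → mirror → test.

deploy, link, lint, mirror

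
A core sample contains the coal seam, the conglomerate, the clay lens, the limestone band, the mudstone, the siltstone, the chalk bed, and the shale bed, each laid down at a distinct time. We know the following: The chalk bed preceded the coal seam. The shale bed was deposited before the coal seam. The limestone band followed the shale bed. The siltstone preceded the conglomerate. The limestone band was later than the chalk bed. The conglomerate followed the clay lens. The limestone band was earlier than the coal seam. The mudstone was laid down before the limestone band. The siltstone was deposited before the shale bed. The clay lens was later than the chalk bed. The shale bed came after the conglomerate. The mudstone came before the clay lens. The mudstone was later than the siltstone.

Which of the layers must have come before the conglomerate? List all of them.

the chalk bed, the clay lens, the mudstone, the siltstone

Directly stated before the conglomerate: the clay lens and the siltstone.
The chalk bed reaches the conglomerate via the chalk bed → the clay lens → the conglomerate.
The mudstone reaches the conglomerate via the mudstone → the clay lens → the conglomerate.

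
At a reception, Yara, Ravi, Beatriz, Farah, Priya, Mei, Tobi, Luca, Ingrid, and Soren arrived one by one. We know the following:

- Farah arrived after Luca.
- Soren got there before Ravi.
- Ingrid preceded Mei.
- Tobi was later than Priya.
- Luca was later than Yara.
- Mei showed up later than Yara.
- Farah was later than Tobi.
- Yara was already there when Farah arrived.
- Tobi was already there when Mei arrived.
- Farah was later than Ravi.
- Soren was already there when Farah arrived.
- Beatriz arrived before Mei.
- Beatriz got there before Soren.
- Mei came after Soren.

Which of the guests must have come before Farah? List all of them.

Directly stated before Farah: Luca, Ravi, Soren, Tobi, and Yara.
Beatriz reaches Farah via Beatriz → Soren → Farah.
Priya reaches Farah via Priya → Tobi → Farah.

Beatriz, Luca, Priya, Ravi, Soren, Tobi, Yara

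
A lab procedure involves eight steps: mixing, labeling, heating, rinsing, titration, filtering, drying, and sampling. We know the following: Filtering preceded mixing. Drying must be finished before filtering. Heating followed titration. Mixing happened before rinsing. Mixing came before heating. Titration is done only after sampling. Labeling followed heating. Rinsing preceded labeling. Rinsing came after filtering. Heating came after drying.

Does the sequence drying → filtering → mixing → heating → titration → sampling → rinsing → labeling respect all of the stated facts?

no

The constraints require sampling before titration, but in the proposed sequence titration appears ahead of sampling. That one violation is enough.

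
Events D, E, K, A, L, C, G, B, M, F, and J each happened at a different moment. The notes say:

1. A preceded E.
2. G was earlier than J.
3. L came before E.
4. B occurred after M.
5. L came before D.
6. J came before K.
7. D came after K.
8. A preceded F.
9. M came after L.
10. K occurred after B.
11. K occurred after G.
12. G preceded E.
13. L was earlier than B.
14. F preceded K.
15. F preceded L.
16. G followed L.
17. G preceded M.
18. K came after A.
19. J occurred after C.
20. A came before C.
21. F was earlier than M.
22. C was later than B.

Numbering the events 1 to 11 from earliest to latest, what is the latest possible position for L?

L must come before B, C, D, E, G, J, K, and M — 8 events forced after it.
Everything else can be placed before L in some valid order, so L can sit as late as position 11 − 8 = 3.

3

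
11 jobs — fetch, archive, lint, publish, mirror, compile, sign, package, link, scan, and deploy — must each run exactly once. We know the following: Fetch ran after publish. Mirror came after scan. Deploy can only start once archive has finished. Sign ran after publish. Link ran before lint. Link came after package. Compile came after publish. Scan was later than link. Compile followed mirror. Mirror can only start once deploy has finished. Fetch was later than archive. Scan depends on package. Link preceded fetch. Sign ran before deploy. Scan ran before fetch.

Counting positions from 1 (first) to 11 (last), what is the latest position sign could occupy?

Sign must come before compile, deploy, and mirror — 3 stages forced after it.
Everything else can be placed before sign in some valid order, so sign can sit as late as position 11 − 3 = 8.

8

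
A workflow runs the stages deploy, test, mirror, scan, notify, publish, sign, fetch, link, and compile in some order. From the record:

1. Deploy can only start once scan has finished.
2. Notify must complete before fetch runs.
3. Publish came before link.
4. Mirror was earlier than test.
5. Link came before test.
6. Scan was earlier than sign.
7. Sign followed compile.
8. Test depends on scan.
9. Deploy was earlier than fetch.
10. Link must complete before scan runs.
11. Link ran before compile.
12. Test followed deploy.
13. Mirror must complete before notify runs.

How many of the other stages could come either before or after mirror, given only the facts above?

Forced after mirror: fetch, notify, and test.
That leaves compile, deploy, link, publish, scan, and sign with no forced order relative to mirror — 6.

6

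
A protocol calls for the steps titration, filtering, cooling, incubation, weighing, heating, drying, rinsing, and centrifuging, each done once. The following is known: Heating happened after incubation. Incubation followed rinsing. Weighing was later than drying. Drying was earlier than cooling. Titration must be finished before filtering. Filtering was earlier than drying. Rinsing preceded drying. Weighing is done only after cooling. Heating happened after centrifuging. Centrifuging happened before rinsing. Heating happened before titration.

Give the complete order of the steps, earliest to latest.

centrifuging, rinsing, incubation, heating, titration, filtering, drying, cooling, weighing

The constraints fix every adjacent pair, so only one ordering works:
centrifuging → rinsing → incubation → heating → titration → filtering → drying → cooling → weighing.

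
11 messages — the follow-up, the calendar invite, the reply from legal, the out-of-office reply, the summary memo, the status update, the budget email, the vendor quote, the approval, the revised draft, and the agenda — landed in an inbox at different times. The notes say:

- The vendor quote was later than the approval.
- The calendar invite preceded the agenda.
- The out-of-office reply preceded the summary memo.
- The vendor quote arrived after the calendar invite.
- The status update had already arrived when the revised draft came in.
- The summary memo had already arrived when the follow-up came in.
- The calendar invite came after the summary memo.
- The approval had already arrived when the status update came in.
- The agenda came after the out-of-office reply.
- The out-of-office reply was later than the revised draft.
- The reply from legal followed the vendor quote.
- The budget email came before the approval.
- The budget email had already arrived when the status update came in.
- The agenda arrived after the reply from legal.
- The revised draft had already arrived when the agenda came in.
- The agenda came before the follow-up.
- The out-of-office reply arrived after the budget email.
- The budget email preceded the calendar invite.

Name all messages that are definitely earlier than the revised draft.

Directly stated before the revised draft: the status update.
The approval reaches the revised draft via the approval → the status update → the revised draft.
The budget email reaches the revised draft via the budget email → the status update → the revised draft.
No chain forces the out-of-office reply (or any of the others) ahead of the revised draft.

the approval, the budget email, the status update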